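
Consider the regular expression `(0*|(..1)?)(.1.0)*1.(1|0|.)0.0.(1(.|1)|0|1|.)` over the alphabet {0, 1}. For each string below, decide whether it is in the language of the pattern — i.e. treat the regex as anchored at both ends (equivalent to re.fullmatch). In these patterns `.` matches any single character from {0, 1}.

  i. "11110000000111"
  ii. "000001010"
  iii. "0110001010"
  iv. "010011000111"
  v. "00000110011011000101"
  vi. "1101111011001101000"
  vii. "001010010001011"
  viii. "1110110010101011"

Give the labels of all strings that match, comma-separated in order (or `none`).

vii, viii

i → no match
ii → no match
iii → no match
iv → no match
v → no match
vi → no match
vii → match
viii → match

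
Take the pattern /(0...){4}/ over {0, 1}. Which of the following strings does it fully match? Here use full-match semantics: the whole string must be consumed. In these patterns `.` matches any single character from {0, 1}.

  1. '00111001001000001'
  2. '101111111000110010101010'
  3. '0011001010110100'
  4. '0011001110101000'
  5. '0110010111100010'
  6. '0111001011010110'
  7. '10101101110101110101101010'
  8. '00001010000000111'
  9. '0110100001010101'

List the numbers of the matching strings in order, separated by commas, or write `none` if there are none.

none

1 → no match
2 → no match — must start with '0'
3 → no match
4 → no match
5 → no match
6 → no match
7 → no match — must start with '0'
8 → no match
9 → no match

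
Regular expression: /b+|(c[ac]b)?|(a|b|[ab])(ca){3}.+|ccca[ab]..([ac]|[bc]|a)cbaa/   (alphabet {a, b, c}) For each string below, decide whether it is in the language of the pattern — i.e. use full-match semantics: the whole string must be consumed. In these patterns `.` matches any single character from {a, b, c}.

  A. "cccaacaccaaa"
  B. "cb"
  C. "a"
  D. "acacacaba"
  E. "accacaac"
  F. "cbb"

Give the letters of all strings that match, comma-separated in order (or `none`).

A. "cccaacaccaaa" → no match
B. "cb" → no match
C. "a" → no match
D. "acacacaba" → match
E. "accacaac" → no match
F. "cbb" → no match

D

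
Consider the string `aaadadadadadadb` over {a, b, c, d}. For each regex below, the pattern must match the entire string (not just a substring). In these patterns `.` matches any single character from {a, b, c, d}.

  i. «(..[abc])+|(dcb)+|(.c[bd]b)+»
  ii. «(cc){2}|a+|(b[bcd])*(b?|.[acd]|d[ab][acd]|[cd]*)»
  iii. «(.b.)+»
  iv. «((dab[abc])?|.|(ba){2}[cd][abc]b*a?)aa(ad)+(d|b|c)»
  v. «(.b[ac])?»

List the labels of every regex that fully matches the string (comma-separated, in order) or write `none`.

iv

i → no match
ii → no match
iii → no match
iv → match
v → no match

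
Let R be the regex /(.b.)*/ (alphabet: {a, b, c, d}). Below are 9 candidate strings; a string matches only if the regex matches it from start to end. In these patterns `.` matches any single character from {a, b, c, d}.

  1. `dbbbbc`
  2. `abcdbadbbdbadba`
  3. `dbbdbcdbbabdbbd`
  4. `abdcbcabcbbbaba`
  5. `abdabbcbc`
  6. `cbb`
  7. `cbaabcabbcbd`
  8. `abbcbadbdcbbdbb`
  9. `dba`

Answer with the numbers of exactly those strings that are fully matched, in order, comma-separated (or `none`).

1, 2, 3, 4, 5, 6, 7, 8, 9

1. `dbbbbc` → match
2 → match
3 → match
4 → match
5. `abdabbcbc` → match
6. `cbb` → match
7. `cbaabcabbcbd` → match
8 → match
9. `dba` → match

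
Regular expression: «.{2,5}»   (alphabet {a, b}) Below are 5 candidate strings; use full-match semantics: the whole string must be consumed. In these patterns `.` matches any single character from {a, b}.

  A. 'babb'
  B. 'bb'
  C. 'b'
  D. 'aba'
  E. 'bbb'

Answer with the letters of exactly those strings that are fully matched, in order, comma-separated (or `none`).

A. 'babb' → match
B. 'bb' → match
C. 'b' → no match
D. 'aba' → match
E. 'bbb' → match

A, B, D, E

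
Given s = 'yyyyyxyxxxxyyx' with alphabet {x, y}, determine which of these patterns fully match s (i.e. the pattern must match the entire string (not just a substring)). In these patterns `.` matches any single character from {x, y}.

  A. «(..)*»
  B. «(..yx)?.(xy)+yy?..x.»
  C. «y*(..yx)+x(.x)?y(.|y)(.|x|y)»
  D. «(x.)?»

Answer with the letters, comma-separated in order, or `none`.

A, C

A → match
B → no match
C → match
D → no match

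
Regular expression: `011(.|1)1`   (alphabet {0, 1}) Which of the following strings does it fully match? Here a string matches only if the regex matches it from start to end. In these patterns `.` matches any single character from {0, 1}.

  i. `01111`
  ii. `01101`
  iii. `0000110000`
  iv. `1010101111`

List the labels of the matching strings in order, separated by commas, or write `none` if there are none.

i, ii

i → match
ii → match
iii → no match — must start with `011`
iv → no match — must start with `011`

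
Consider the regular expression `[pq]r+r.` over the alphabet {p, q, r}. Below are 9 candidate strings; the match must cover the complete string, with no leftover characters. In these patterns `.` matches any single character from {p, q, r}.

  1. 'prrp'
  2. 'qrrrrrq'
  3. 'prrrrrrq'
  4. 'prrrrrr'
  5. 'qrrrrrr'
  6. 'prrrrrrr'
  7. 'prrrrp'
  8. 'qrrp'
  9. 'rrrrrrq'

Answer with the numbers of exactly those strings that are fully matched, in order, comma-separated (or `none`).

1 → match
2 → match
3 → match
4 → match
5 → match
6 → match
7 → match
8 → match
9 → no match

1, 2, 3, 4, 5, 6, 7, 8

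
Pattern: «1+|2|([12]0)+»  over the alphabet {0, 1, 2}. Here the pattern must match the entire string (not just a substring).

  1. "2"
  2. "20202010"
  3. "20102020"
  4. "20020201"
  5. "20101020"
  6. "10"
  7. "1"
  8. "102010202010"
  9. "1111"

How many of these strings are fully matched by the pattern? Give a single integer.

8

1 → match
2 → match
3 → match
4 → no match
5 → match
6 → match
7 → match
8 → match
9 → match
Total matched: 8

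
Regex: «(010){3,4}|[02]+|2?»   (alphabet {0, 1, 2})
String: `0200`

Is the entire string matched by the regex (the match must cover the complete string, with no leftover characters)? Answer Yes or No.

Yes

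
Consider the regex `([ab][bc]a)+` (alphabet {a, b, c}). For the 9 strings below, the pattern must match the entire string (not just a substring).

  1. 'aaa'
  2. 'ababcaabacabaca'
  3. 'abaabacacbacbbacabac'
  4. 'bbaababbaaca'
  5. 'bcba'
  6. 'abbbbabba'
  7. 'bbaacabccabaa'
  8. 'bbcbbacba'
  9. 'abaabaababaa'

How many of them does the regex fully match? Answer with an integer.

1. 'aaa' → no match
2 → no match
3 → no match — must end with 'a'
4. 'bbaababbaaca' → match
5. 'bcba' → no match
6. 'abbbbabba' → no match
7 → no match
8. 'bbcbbacba' → no match
9. 'abaabaababaa' → no match
Total matched: 1

1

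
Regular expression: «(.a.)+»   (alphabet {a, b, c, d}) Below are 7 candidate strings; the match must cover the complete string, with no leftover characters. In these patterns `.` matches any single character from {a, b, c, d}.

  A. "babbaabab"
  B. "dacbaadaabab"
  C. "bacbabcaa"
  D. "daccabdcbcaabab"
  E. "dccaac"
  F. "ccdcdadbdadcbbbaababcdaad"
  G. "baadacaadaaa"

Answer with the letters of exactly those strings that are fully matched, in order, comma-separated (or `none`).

A, B, C, G

A → match
B → match
C → match
D → no match
E → no match
F → no match
G → match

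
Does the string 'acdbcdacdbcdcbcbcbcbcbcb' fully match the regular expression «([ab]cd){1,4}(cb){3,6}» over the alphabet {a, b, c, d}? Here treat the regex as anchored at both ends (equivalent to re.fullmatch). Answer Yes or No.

Yes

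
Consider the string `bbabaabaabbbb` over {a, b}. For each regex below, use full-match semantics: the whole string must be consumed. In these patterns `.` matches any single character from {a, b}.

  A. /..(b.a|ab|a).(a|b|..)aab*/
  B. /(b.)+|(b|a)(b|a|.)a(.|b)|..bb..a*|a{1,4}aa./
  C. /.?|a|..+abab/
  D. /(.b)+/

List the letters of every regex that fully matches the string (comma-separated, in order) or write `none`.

A

A → match
B → no match
C → no match
D → no match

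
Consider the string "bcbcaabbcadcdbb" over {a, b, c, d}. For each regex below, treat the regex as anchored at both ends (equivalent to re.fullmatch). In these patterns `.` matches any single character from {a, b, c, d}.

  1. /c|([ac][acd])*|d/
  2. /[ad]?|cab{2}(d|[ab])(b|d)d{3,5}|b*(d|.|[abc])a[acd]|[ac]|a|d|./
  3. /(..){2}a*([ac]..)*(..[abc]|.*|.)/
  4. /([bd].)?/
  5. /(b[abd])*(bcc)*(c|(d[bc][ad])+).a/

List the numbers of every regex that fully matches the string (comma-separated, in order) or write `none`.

1 → no match
2 → no match
3 → match
4 → no match
5 → no match — must end with "a"

3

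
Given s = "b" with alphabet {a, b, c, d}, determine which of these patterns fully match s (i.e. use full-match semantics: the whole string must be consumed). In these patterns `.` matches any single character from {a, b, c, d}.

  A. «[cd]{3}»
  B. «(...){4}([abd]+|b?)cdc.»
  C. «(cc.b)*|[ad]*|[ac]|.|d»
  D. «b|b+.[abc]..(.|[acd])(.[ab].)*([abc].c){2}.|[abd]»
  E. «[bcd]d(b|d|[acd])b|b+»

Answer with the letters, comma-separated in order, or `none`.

A → no match
B → no match
C → match
D → match
E → match

C, D, E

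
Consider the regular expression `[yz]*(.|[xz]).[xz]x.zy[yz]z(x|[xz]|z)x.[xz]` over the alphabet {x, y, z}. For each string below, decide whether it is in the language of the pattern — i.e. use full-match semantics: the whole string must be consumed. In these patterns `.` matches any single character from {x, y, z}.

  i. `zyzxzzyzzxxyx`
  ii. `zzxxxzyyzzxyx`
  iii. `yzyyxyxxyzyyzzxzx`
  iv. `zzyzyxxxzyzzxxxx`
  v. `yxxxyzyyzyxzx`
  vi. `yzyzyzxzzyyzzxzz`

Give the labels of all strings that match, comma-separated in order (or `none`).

i, ii, iii, iv, vi

i → match
ii → match
iii → match
iv → match
v → no match
vi → match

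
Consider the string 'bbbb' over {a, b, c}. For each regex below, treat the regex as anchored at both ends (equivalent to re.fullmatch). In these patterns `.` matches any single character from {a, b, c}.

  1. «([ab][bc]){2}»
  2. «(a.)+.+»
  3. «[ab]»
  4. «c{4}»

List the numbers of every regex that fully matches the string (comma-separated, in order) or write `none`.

1

1 → match
2 → no match — must start with 'a'
3 → no match
4 → no match — must start with 'c'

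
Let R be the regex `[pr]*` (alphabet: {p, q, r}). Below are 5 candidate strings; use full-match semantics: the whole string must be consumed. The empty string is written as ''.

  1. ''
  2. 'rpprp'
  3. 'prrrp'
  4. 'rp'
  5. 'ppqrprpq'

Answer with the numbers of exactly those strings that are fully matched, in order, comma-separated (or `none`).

1 → match
2 → match
3 → match
4 → match
5 → no match

1, 2, 3, 4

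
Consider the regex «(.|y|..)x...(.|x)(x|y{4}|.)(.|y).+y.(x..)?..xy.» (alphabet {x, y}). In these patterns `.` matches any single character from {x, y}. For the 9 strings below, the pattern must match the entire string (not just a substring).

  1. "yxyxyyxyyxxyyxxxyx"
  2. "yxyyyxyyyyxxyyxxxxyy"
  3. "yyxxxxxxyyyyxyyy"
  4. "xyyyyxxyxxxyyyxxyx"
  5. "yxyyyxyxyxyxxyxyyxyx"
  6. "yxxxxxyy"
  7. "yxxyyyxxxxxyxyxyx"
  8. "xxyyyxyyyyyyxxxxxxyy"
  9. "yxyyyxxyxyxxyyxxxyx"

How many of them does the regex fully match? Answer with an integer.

1 → match
2 → match
3 → no match
4 → no match
5 → match
6 → no match
7 → no match
8 → match
9 → match
Total matched: 5

5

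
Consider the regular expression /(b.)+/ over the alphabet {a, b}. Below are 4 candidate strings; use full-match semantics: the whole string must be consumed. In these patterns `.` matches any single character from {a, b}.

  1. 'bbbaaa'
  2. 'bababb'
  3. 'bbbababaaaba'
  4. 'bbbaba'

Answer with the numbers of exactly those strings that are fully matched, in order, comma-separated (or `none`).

2, 4

1 → no match
2 → match
3 → no match
4 → match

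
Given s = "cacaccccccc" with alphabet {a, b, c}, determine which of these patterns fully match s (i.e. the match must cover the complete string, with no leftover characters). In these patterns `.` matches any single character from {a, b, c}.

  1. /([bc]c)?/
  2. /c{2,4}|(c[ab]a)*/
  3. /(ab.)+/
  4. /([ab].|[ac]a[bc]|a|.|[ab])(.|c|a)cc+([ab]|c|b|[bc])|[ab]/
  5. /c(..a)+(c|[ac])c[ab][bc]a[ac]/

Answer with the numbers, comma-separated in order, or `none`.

4

1 → no match
2 → no match
3 → no match — must start with "ab"
4 → match
5 → no match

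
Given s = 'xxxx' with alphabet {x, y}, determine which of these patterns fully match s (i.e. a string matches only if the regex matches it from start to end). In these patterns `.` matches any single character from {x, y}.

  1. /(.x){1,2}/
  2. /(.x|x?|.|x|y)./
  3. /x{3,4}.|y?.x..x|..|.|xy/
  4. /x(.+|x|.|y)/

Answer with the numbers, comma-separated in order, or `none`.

1 → match
2 → no match
3 → match
4 → match

1, 3, 4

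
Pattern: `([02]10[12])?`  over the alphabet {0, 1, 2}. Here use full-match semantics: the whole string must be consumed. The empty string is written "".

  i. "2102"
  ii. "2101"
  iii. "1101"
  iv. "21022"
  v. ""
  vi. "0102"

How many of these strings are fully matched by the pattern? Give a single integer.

i → match
ii → match
iii → no match
iv → no match
v → match
vi → match
Total matched: 4

4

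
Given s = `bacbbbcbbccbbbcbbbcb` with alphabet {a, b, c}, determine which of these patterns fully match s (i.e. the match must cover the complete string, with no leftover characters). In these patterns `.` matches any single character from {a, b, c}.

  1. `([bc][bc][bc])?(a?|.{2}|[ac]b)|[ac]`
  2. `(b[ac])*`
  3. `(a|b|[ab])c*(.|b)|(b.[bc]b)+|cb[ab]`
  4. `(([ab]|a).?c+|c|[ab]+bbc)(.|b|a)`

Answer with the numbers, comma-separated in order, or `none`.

3

1 → no match
2 → no match
3 → match
4 → no match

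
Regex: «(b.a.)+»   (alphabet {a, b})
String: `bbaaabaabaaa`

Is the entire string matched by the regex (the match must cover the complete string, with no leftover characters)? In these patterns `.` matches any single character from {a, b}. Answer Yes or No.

No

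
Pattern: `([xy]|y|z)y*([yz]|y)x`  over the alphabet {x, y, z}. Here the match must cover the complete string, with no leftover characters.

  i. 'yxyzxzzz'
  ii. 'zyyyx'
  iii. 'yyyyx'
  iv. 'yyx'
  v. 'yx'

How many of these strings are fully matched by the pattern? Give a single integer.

3

i. 'yxyzxzzz' → no match — must end with 'x'
ii. 'zyyyx' → match
iii. 'yyyyx' → match
iv. 'yyx' → match
v. 'yx' → no match
Total matched: 3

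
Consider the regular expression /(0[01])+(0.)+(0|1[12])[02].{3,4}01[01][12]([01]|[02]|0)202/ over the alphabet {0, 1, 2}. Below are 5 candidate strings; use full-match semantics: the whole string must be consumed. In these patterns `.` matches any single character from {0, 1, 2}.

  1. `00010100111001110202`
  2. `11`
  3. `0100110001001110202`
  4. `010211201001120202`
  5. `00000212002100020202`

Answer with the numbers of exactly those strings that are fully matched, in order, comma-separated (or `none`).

1, 3, 4

1 → match
2 → no match — must start with `0`
3 → match
4 → match
5 → no match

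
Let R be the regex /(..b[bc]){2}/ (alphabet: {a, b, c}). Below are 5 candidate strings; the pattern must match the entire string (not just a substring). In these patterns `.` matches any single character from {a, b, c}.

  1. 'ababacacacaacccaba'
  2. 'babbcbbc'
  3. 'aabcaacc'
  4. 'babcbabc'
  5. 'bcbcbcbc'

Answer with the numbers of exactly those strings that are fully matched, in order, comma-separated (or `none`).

1 → no match
2 → match
3 → no match
4 → match
5 → match

2, 4, 5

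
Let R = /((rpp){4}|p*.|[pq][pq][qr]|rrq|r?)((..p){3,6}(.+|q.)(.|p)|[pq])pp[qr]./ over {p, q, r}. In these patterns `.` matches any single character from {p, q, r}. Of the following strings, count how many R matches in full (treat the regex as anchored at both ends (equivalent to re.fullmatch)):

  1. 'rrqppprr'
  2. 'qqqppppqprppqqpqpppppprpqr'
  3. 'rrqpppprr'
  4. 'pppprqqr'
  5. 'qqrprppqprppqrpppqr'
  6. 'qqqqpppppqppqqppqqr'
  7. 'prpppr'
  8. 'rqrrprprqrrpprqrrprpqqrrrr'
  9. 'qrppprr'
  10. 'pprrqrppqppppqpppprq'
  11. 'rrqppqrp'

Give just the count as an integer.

2

1. 'rrqppprr' → match
2 → no match
3. 'rrqpppprr' → no match
4. 'pppprqqr' → no match
5 → match
6 → no match
7. 'prpppr' → no match
8 → no match
9. 'qrppprr' → no match
10 → no match
11. 'rrqppqrp' → no match
Total matched: 2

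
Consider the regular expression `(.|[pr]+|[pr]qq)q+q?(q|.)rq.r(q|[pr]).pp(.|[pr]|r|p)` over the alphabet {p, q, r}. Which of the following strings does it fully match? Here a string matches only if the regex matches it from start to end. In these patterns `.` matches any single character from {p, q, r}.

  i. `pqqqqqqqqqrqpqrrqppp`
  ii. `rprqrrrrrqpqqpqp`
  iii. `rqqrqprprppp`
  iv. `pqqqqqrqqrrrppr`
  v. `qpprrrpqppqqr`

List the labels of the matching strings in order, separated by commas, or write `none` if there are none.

iii, iv

i → no match
ii → no match
iii → match
iv → match
v → no match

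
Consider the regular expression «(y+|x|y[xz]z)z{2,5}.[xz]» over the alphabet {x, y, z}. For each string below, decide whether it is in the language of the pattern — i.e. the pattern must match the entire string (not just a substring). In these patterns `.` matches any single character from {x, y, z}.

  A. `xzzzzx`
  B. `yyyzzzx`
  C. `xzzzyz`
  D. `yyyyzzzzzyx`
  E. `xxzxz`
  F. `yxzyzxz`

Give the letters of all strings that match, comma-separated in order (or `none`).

A, B, C, D

A → match
B → match
C → match
D → match
E → no match
F → no match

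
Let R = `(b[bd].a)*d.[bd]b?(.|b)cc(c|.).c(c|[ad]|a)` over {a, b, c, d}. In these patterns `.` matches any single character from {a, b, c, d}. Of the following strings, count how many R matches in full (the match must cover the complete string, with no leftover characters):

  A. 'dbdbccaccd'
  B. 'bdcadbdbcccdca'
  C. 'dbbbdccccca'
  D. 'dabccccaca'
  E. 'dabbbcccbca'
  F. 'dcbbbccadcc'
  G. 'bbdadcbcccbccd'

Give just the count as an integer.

A. 'dbdbccaccd' → match
B → match
C. 'dbbbdccccca' → match
D. 'dabccccaca' → match
E. 'dabbbcccbca' → match
F. 'dcbbbccadcc' → match
G → match
Total matched: 7

7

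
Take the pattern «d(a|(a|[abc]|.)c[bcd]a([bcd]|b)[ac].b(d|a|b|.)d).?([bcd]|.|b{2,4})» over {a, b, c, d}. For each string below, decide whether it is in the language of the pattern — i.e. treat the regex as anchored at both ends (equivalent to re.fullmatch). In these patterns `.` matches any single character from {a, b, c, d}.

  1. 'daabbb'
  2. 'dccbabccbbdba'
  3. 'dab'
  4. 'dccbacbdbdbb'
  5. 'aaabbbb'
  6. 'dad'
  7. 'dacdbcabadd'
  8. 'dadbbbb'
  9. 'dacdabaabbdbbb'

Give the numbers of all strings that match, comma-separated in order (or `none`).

1 → match
2 → match
3 → match
4 → no match
5 → no match — must start with 'd'
6 → match
7 → no match
8 → match
9 → match

1, 2, 3, 6, 8, 9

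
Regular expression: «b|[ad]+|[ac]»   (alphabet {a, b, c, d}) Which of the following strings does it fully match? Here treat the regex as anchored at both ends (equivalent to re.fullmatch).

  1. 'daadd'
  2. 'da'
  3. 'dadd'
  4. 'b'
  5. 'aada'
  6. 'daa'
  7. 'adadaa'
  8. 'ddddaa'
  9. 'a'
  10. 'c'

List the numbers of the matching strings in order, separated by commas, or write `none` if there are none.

1 → match
2 → match
3 → match
4 → match
5 → match
6 → match
7 → match
8 → match
9 → match
10 → match

1, 2, 3, 4, 5, 6, 7, 8, 9, 10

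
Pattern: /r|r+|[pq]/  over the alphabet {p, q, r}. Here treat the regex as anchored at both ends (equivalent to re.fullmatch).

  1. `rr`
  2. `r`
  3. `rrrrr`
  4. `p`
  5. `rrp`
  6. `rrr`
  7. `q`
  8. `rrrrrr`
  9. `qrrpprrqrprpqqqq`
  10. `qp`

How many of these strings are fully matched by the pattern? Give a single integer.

1 → match
2 → match
3 → match
4 → match
5 → no match
6 → match
7 → match
8 → match
9 → no match
10 → no match
Total matched: 7

7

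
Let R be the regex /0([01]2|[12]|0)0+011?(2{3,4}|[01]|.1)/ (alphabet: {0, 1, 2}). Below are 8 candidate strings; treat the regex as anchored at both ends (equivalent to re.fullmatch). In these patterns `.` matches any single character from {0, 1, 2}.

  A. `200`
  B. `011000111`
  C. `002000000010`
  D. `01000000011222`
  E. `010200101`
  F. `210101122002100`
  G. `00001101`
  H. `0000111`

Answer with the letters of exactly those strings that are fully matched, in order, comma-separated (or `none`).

A → no match — must start with `0`
B → no match
C → match
D → match
E → no match
F → no match — must start with `0`
G → match
H → match

C, D, G, H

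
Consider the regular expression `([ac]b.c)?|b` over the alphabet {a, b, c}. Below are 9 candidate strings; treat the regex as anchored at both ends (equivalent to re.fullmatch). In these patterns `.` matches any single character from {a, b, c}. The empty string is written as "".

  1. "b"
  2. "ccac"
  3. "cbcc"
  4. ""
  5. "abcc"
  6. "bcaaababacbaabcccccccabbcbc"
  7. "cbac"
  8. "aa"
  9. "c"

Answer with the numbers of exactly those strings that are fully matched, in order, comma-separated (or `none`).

1, 3, 4, 5, 7

1. "b" → match
2. "ccac" → no match
3. "cbcc" → match
4. "" → match
5. "abcc" → match
6 → no match
7. "cbac" → match
8. "aa" → no match
9. "c" → no match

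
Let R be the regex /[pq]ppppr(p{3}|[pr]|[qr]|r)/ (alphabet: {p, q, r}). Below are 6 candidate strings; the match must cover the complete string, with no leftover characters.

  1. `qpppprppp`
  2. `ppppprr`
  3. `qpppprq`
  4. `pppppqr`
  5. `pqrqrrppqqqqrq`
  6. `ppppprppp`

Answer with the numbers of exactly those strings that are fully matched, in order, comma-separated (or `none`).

1, 2, 3, 6

1 → match
2 → match
3 → match
4 → no match
5 → no match
6 → match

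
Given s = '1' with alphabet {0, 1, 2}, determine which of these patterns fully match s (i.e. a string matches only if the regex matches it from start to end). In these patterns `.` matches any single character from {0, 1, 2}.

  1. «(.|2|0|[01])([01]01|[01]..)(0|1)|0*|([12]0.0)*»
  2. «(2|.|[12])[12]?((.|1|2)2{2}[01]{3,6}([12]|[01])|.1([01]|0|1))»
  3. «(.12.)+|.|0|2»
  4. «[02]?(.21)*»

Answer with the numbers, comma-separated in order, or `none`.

1 → no match
2 → no match
3 → match
4 → no match

3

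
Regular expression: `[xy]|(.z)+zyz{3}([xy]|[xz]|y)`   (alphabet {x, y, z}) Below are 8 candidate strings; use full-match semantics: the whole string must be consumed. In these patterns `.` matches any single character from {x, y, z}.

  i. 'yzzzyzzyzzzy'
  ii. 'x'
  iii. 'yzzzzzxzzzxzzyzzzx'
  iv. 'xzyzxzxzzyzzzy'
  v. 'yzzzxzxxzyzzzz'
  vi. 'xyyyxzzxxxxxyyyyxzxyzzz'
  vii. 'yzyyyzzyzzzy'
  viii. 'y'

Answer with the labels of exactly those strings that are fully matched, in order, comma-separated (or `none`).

i, ii, iii, iv, viii

i → match
ii → match
iii → match
iv → match
v → no match
vi → no match
vii → no match
viii → match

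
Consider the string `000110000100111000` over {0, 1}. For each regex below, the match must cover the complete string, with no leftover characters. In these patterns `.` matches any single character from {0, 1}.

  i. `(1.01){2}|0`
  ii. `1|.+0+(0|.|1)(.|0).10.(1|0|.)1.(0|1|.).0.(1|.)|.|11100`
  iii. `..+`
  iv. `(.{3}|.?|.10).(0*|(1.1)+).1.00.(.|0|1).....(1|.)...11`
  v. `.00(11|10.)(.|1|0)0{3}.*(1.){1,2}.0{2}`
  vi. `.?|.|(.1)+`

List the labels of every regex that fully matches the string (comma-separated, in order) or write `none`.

iii, v

i → no match
ii → no match
iii → match
iv → no match — must end with `11`
v → match
vi → no match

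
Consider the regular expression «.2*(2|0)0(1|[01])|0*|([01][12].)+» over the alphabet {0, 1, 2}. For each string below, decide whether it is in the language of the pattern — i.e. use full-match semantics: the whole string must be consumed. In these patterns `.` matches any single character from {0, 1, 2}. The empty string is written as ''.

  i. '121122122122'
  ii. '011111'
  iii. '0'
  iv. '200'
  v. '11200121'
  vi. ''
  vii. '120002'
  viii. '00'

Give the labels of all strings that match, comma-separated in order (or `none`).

i → match
ii → match
iii → match
iv → no match
v → no match
vi → match
vii → no match
viii → match

i, ii, iii, vi, viii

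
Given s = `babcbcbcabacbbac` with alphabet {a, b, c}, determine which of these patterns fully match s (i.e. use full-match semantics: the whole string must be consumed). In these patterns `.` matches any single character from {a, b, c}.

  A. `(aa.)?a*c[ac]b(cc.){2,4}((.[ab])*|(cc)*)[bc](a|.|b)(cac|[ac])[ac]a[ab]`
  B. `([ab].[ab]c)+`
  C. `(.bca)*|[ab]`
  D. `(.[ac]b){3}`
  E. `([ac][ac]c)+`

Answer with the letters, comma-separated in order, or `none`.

A → no match
B → match
C → no match
D → no match — must end with `b`
E → no match

B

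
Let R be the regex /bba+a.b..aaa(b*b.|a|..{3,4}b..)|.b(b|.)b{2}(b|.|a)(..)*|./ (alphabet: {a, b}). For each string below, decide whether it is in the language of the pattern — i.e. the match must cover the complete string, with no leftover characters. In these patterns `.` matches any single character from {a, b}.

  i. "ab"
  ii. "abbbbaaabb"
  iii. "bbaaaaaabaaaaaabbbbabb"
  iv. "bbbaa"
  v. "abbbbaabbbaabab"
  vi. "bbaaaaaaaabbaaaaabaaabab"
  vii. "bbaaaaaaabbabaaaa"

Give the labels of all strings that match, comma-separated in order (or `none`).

ii, vi, vii

i. "ab" → no match
ii. "abbbbaaabb" → match
iii → no match
iv. "bbbaa" → no match
v → no match
vi → match
vii → match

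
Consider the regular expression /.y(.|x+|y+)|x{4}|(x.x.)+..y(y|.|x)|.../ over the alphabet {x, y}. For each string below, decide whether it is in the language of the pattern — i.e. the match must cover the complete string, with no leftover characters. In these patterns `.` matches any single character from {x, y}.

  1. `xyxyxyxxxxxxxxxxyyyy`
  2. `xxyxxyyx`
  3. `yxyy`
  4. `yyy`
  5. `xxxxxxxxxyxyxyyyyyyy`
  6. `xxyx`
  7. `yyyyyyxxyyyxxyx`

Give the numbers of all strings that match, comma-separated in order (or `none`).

1 → match
2 → no match
3 → no match
4 → match
5 → no match
6 → no match
7 → no match

1, 4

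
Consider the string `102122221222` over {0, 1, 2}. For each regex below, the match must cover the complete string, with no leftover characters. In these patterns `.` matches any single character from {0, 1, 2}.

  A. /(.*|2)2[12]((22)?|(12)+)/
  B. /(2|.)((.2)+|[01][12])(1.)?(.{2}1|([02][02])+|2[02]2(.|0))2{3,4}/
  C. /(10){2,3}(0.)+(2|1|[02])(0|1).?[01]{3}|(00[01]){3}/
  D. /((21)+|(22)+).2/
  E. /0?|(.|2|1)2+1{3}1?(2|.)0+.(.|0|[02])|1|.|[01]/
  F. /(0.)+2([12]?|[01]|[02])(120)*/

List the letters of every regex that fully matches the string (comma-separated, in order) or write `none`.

A, B

A → match
B → match
C → no match
D → no match
E → no match
F → no match — must start with `0`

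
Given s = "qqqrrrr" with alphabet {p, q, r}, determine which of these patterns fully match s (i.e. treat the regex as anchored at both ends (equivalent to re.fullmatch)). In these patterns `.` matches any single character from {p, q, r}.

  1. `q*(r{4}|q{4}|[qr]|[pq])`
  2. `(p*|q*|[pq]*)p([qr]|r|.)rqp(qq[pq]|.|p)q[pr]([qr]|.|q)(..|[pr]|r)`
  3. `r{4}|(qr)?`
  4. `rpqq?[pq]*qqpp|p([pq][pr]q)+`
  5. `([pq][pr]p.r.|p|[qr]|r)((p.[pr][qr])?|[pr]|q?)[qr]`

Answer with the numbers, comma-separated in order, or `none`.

1

1 → match
2 → no match
3 → no match
4 → no match
5 → no match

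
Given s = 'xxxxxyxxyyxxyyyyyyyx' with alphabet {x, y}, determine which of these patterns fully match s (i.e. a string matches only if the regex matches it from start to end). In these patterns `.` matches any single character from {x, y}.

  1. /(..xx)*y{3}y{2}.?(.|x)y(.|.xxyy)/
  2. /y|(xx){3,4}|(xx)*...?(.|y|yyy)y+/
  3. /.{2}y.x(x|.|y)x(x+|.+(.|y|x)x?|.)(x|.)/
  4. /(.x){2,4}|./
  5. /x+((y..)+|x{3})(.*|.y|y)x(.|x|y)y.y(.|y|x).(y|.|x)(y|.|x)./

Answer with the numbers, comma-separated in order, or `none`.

1 → match
2 → no match
3 → no match
4 → no match
5 → match

1, 5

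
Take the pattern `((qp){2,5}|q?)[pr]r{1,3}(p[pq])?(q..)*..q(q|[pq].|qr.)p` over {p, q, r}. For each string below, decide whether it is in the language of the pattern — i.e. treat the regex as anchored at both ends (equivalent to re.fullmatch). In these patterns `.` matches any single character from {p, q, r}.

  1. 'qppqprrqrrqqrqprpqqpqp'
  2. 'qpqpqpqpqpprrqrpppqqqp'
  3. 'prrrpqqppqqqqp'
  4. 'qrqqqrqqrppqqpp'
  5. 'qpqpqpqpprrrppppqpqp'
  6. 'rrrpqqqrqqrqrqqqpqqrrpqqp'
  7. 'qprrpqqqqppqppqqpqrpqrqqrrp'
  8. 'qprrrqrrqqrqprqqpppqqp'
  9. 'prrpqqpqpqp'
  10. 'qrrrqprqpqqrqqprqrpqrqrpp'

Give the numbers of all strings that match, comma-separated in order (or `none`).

2, 3, 5, 6, 8, 9

1 → no match
2 → match
3 → match
4 → no match
5 → match
6 → match
7 → no match
8 → match
9 → match
10 → no match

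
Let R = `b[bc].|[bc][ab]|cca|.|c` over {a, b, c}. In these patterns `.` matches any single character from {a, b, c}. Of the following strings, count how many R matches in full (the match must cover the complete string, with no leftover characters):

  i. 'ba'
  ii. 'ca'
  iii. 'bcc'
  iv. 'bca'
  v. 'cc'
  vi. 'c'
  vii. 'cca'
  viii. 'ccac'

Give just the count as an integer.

i. 'ba' → match
ii. 'ca' → match
iii. 'bcc' → match
iv. 'bca' → match
v. 'cc' → no match
vi. 'c' → match
vii. 'cca' → match
viii. 'ccac' → no match
Total matched: 6

6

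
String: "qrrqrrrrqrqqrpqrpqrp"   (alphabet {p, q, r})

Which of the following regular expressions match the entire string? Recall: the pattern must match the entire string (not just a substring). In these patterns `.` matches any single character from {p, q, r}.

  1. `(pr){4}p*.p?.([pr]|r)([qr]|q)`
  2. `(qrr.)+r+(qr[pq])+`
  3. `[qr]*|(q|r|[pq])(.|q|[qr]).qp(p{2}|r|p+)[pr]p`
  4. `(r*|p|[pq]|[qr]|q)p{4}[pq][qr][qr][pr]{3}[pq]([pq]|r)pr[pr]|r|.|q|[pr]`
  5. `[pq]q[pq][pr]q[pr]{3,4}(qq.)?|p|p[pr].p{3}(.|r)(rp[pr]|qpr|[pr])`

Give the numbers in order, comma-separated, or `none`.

2

1 → no match — must start with "pr"
2 → match
3 → no match
4 → no match
5 → no match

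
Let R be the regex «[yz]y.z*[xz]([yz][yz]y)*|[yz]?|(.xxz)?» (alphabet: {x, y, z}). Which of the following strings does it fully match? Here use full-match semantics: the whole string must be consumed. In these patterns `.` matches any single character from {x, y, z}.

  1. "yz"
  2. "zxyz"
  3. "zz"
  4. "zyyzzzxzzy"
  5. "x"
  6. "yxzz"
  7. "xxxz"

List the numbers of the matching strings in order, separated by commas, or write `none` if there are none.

1 → no match
2 → no match
3 → no match
4 → match
5 → no match
6 → no match
7 → match

4, 7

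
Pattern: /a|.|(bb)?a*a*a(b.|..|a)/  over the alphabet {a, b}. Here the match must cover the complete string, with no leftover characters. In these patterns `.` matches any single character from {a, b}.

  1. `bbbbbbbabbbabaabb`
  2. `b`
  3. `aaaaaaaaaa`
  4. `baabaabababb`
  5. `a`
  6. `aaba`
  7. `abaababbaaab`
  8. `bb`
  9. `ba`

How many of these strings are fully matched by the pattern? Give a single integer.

1 → no match
2 → match
3 → match
4 → no match
5 → match
6 → match
7 → no match
8 → no match
9 → no match
Total matched: 4

4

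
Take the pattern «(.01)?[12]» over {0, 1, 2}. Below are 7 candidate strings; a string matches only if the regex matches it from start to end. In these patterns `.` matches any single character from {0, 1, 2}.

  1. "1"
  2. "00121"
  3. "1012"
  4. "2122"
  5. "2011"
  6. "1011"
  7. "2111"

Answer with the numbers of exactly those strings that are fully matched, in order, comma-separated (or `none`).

1, 3, 5, 6

1 → match
2 → no match
3 → match
4 → no match
5 → match
6 → match
7 → no match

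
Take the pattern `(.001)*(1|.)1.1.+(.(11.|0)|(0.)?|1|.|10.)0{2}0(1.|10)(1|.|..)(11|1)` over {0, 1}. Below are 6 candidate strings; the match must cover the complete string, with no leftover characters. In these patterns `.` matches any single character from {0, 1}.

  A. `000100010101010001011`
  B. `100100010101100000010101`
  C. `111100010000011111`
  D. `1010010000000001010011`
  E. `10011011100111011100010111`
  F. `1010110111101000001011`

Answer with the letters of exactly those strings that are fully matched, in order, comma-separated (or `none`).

A, B, C

A → match
B → match
C → match
D → no match
E → no match
F → no match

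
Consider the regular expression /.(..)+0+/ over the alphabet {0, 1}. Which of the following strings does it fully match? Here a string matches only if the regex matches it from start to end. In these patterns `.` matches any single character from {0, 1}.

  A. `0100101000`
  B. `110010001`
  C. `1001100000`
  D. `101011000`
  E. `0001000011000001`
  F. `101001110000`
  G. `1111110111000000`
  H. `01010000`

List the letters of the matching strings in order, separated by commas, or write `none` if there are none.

A → match
B → no match — must end with `0`
C → match
D → match
E → no match — must end with `0`
F → match
G → match
H → match

A, C, D, F, G, H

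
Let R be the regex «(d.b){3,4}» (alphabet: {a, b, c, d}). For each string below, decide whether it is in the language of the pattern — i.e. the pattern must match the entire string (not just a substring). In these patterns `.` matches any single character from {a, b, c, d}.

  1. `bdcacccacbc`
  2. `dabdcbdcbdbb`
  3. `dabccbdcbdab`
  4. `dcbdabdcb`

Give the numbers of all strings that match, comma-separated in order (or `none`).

1. `bdcacccacbc` → no match — must start with `d`
2. `dabdcbdcbdbb` → match
3. `dabccbdcbdab` → no match
4. `dcbdabdcb` → match

2, 4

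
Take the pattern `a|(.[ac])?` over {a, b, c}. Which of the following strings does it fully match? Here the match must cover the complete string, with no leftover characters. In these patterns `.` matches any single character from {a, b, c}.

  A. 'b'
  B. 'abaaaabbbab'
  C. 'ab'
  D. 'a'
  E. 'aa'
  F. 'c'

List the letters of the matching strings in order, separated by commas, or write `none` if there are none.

D, E

A → no match
B → no match
C → no match
D → match
E → match
F → no match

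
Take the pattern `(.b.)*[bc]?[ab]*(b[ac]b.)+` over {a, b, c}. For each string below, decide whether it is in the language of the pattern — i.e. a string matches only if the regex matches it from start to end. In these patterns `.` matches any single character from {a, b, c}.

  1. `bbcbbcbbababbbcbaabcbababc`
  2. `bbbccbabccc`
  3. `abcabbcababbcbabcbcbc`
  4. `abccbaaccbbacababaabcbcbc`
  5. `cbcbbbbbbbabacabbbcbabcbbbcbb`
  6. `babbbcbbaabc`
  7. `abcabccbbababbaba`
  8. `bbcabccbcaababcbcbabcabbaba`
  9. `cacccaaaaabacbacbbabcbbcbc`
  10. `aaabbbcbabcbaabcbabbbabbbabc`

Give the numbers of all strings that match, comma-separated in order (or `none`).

7

1 → no match
2 → no match
3 → no match
4 → no match
5 → no match
6 → no match
7 → match
8 → no match
9 → no match
10 → no match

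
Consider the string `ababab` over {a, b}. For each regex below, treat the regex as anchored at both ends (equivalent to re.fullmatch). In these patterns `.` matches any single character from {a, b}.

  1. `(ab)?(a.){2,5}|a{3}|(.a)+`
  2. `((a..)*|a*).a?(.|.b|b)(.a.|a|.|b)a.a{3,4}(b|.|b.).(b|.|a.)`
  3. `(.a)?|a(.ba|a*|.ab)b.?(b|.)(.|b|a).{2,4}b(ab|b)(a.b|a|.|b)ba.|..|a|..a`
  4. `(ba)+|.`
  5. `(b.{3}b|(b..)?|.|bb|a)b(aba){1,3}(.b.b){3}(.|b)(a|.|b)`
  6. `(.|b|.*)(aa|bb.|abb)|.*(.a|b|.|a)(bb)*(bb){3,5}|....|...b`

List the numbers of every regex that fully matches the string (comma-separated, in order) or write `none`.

1

1 → match
2 → no match
3 → no match
4 → no match
5 → no match
6 → no match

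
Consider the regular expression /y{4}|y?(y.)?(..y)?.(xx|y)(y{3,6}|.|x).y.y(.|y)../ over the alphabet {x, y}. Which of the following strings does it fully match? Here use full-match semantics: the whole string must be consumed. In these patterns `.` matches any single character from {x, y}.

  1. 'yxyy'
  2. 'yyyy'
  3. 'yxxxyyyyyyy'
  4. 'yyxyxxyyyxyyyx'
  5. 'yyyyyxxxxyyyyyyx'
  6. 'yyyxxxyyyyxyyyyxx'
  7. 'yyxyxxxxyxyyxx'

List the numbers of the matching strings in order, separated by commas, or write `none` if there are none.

1 → no match
2 → match
3 → match
4 → match
5 → match
6 → match
7 → match

2, 3, 4, 5, 6, 7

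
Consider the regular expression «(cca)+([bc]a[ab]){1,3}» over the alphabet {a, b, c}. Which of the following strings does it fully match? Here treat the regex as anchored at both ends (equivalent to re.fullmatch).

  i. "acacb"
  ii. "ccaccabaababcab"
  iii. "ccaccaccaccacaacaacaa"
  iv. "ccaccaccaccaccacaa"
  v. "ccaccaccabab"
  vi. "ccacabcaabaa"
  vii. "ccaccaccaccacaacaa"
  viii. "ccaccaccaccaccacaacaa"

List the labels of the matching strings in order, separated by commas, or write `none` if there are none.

i → no match — must start with "cca"
ii → match
iii → match
iv → match
v → match
vi → match
vii → match
viii → match

ii, iii, iv, v, vi, vii, viii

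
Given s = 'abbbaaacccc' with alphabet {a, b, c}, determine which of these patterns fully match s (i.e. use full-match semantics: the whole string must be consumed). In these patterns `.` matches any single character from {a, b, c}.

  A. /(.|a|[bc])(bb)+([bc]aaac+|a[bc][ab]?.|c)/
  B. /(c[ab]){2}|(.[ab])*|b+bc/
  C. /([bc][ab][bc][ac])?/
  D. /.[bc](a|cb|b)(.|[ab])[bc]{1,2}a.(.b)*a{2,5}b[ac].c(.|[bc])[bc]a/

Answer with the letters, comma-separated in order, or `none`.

A

A → match
B → no match
C → no match
D → no match — must end with 'a'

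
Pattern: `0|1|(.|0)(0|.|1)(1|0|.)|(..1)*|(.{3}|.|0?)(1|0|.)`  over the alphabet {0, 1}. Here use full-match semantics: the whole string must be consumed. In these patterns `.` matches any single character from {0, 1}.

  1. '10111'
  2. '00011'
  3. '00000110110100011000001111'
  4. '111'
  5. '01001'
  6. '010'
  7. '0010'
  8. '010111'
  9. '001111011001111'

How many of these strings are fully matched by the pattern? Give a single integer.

1 → no match
2 → no match
3 → no match
4 → match
5 → no match
6 → match
7 → match
8 → no match
9 → match
Total matched: 4

4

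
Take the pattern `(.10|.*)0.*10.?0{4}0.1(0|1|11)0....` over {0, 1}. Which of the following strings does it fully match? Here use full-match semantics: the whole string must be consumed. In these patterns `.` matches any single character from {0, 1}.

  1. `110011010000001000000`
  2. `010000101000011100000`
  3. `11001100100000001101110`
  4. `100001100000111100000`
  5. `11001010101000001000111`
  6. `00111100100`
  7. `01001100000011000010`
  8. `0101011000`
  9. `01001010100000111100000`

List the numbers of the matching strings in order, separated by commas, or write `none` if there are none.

1 → match
2 → no match
3 → match
4 → no match
5 → no match
6 → no match
7 → match
8 → no match
9 → match

1, 3, 7, 9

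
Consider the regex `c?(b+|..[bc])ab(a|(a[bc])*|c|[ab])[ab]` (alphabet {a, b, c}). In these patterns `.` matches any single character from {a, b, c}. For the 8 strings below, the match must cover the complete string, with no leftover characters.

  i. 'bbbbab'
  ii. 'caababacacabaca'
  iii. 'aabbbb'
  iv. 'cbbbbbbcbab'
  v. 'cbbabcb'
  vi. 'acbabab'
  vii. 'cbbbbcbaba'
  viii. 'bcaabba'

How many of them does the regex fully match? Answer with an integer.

3

i → no match
ii → match
iii → no match
iv → no match
v → match
vi → match
vii → no match
viii → no match
Total matched: 3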